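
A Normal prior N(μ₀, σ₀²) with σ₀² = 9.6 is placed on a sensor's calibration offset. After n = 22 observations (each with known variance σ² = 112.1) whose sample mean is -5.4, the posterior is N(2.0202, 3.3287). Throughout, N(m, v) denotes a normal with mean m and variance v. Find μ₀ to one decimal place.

With known observation variance, the Normal–Normal posterior has precision τ_n = τ₀ + n/σ² and mean μ_n = (τ₀μ₀ + (n/σ²)x̄)/τ_n.
Here τ₀ = 1/9.6 = 0.104167 and τ_data = 22/112.1 = 0.196253, so τ_n = 0.300420.
Rearranging for μ₀: μ₀ = (μ_n·τ_n − τ_data·x̄)/τ₀ = (2.0202·0.300420 − 0.196253·-5.4) / 0.104167 = 1.666675/0.104167 ≈ 16.0.

μ₀ = 16.0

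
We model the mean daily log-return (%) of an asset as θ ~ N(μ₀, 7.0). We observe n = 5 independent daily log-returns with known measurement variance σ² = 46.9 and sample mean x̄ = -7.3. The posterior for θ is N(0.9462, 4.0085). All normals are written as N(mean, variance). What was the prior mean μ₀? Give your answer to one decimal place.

With known observation variance, the Normal–Normal posterior has precision τ_n = τ₀ + n/σ² and mean μ_n = (τ₀μ₀ + (n/σ²)x̄)/τ_n.
Here τ₀ = 1/7.0 = 0.142857 and τ_data = 5/46.9 = 0.106610, so τ_n = 0.249467.
Rearranging for μ₀: μ₀ = (μ_n·τ_n − τ_data·x̄)/τ₀ = (0.9462·0.249467 − 0.106610·-7.3) / 0.142857 = 1.014299/0.142857 ≈ 7.1.

μ₀ = 7.1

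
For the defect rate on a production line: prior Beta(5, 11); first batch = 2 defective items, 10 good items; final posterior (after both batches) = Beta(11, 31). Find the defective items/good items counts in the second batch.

Sequential conjugate updates are equivalent to a single update on the pooled data, so total successes = posterior α − prior α and total failures = posterior β − prior β.
Total across both batches: 11−5=6 defective items, 31−11=20 good items.
Subtract the first batch: 6−2=4 defective items and 20−10=10 good items.

4 defective items and 10 good items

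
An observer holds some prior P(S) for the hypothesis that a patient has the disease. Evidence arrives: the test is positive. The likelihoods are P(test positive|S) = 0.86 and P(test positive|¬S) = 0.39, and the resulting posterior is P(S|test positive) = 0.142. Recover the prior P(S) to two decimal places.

Bayes' rule in odds form gives O(S|E) = O(S)·[P(E|S)/P(E|¬S)], hence O(S) = O(S|E)/LR.
Posterior odds = 0.142/(1−0.142) = 0.1655. LR = 0.86/0.39 = 2.2051.
Prior odds = 0.1655/2.2051 = 0.0751, so P(S) = 0.0751/(1+0.0751) ≈ 0.07.

P(S) = 0.07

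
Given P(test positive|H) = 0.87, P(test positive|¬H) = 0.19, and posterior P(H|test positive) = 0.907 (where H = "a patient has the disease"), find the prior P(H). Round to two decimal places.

Bayes' rule in odds form gives O(H|E) = O(H)·[P(E|H)/P(E|¬H)], hence O(H) = O(H|E)/LR.
Posterior odds = 0.907/(1−0.907) = 9.7527. LR = 0.87/0.19 = 4.5789.
Prior odds = 9.7527/4.5789 = 2.1299, so P(H) = 2.1299/(1+2.1299) ≈ 0.68.

P(H) = 0.68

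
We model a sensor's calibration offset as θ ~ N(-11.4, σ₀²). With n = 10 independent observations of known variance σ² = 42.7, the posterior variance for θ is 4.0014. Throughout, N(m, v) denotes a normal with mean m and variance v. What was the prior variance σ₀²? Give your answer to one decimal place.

Posterior precision equals prior precision plus data precision: 1/σ_n² = 1/σ₀² + n/σ².
So 1/σ₀² = 1/4.0014 − 10/42.7 = 0.249913 − 0.234192 = 0.015721.
Hence σ₀² = 1/0.015721 ≈ 63.6.

σ₀² = 63.6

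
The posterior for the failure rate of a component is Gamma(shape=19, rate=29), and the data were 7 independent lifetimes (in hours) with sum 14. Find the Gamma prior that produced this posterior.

Gamma–exponential conjugacy: posterior shape = α + n, posterior rate = β + Σtᵢ.
So α = 19 − 7 = 12 and β = 29 − 14 = 15.

Gamma(shape=12, rate=15)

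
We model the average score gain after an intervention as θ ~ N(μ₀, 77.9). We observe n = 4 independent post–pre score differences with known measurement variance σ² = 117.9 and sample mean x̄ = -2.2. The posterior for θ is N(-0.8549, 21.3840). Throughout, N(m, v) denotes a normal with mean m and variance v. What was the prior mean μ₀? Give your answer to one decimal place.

μ₀ = 2.7

With known observation variance, the Normal–Normal posterior has precision τ_n = τ₀ + n/σ² and mean μ_n = (τ₀μ₀ + (n/σ²)x̄)/τ_n.
Here τ₀ = 1/77.9 = 0.012837 and τ_data = 4/117.9 = 0.033927, so τ_n = 0.046764.
Rearranging for μ₀: μ₀ = (μ_n·τ_n − τ_data·x̄)/τ₀ = (-0.8549·0.046764 − 0.033927·-2.2) / 0.012837 = 0.034661/0.012837 ≈ 2.7.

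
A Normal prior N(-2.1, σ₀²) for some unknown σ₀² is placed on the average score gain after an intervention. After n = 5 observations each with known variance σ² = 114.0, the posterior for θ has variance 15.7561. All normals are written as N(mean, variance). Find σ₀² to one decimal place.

Posterior precision equals prior precision plus data precision: 1/σ_n² = 1/σ₀² + n/σ².
So 1/σ₀² = 1/15.7561 − 5/114.0 = 0.063467 − 0.043860 = 0.019607.
Hence σ₀² = 1/0.019607 ≈ 51.0.

σ₀² = 51.0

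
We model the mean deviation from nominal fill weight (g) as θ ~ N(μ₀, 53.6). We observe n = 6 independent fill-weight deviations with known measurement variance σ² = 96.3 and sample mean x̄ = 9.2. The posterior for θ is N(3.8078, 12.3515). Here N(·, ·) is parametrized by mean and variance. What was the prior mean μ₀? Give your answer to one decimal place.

With known observation variance, the Normal–Normal posterior has precision τ_n = τ₀ + n/σ² and mean μ_n = (τ₀μ₀ + (n/σ²)x̄)/τ_n.
Here τ₀ = 1/53.6 = 0.018657 and τ_data = 6/96.3 = 0.062305, so τ_n = 0.080962.
Rearranging for μ₀: μ₀ = (μ_n·τ_n − τ_data·x̄)/τ₀ = (3.8078·0.080962 − 0.062305·9.2) / 0.018657 = -0.264919/0.018657 ≈ -14.2.

μ₀ = -14.2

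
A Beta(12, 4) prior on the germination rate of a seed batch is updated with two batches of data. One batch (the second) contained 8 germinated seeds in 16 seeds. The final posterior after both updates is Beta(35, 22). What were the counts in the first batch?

15 germinated seeds and 10 non-germinating seeds

Sequential conjugate updates are equivalent to a single update on the pooled data, so total successes = posterior α − prior α and total failures = posterior β − prior β.
Total across both batches: 35−12=23 germinated seeds, 22−4=18 non-germinating seeds.
Subtract the second batch: 23−8=15 germinated seeds and 18−8=10 non-germinating seeds.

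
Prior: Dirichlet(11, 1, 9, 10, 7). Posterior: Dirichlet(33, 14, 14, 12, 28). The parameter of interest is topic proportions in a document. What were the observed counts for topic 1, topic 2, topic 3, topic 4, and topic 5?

counts (22, 13, 5, 2, 21)

For a Dirichlet(α) prior with multinomial counts c, the posterior is Dirichlet(α + c) componentwise.
Counts are posterior − prior componentwise: 33−11=22, 14−1=13, 14−9=5, 12−10=2, 28−7=21.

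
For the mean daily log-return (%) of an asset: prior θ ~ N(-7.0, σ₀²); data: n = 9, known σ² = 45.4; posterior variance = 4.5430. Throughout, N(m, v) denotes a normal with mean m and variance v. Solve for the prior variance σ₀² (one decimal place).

σ₀² = 45.7

Posterior precision equals prior precision plus data precision: 1/σ_n² = 1/σ₀² + n/σ².
So 1/σ₀² = 1/4.5430 − 9/45.4 = 0.220119 − 0.198238 = 0.021881.
Hence σ₀² = 1/0.021881 ≈ 45.7.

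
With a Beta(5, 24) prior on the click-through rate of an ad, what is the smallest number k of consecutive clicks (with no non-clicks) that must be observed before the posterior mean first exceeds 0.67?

k = 44

After k clicks and 0 non-clicks the posterior is Beta(5+k, 24), with mean (5+k)/(5+24+k).
Set (5+k)/(29+k) > 0.67 and solve: k > (0.67·29 − 5)/(1 − 0.67) = 43.727.
The smallest integer exceeding 43.727 is 44, and checking k=44: (49)/(73) = 0.6712 > 0.67.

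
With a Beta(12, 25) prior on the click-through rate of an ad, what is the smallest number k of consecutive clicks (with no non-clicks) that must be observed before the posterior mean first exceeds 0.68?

k = 42

After k clicks and 0 non-clicks the posterior is Beta(12+k, 25), with mean (12+k)/(12+25+k).
Set (12+k)/(37+k) > 0.68 and solve: k > (0.68·37 − 12)/(1 − 0.68) = 41.125.
The smallest integer exceeding 41.125 is 42.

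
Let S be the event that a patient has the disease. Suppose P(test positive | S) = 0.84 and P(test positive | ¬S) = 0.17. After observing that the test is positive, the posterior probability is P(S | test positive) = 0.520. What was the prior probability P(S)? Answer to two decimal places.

P(S) = 0.18

Bayes' rule in odds form gives O(S|E) = O(S)·[P(E|S)/P(E|¬S)], hence O(S) = O(S|E)/LR.
Posterior odds = 0.520/(1−0.520) = 1.0833. LR = 0.84/0.17 = 4.9412.
Prior odds = 1.0833/4.9412 = 0.2192, so P(S) = 0.2192/(1+0.2192) ≈ 0.18.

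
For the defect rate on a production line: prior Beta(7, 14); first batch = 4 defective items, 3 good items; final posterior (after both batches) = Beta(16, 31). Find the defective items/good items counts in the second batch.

Because Beta–binomial updating is additive in the counts, the combined data contributed (α_post−α_prior, β_post−β_prior) successes and failures.
Total across both batches: 16−7=9 defective items, 31−14=17 good items.
Subtract the first batch: 9−4=5 defective items and 17−3=14 good items.

5 defective items and 14 good items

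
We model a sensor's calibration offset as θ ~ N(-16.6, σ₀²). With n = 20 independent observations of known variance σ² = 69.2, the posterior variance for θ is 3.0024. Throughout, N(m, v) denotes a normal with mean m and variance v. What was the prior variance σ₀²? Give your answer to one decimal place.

Posterior precision equals prior precision plus data precision: 1/σ_n² = 1/σ₀² + n/σ².
So 1/σ₀² = 1/3.0024 − 20/69.2 = 0.333067 − 0.289017 = 0.044050.
Hence σ₀² = 1/0.044050 ≈ 22.7.

σ₀² = 22.7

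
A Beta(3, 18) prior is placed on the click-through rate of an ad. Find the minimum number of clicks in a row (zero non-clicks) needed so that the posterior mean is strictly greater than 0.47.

After k clicks and 0 non-clicks the posterior is Beta(3+k, 18), with mean (3+k)/(3+18+k).
Set (3+k)/(21+k) > 0.47 and solve: k > (0.47·21 − 3)/(1 − 0.47) = 12.962.
The smallest integer exceeding 12.962 is 13, and checking k=13: (16)/(34) = 0.4706 > 0.47.

k = 13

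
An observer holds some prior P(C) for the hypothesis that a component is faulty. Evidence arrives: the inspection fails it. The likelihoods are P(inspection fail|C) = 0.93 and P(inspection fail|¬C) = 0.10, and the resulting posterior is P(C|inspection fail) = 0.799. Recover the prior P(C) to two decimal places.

P(C) = 0.30

Bayes' rule in odds form gives O(C|E) = O(C)·[P(E|C)/P(E|¬C)], hence O(C) = O(C|E)/LR.
Posterior odds = 0.799/(1−0.799) = 3.9751. LR = 0.93/0.10 = 9.3000.
Prior odds = 3.9751/9.3000 = 0.4274, so P(C) = 0.4274/(1+0.4274) ≈ 0.30.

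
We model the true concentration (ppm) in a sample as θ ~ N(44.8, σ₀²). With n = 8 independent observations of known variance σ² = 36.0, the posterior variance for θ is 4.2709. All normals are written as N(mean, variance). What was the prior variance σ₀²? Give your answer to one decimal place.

For the Normal–Normal model with known σ², precisions add: τ_n = τ₀ + n/σ².
So 1/σ₀² = 1/4.2709 − 8/36.0 = 0.234143 − 0.222222 = 0.011921.
Hence σ₀² = 1/0.011921 ≈ 83.9.

σ₀² = 83.9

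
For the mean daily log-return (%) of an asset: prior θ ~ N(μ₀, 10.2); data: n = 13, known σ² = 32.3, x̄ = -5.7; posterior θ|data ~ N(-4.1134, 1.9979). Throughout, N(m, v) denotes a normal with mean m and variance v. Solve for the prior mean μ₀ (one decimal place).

With known observation variance, the Normal–Normal posterior has precision τ_n = τ₀ + n/σ² and mean μ_n = (τ₀μ₀ + (n/σ²)x̄)/τ_n.
Here τ₀ = 1/10.2 = 0.098039 and τ_data = 13/32.3 = 0.402477, so τ_n = 0.500516.
Rearranging for μ₀: μ₀ = (μ_n·τ_n − τ_data·x̄)/τ₀ = (-4.1134·0.500516 − 0.402477·-5.7) / 0.098039 = 0.235296/0.098039 ≈ 2.4.

μ₀ = 2.4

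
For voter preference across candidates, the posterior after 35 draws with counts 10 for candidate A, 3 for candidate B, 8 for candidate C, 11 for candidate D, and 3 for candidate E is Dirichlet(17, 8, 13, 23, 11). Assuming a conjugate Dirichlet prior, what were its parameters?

Dirichlet(7, 5, 5, 12, 8)

For a Dirichlet(α) prior with multinomial counts c, the posterior is Dirichlet(α + c) componentwise.
Subtract each count from the matching posterior parameter: 17−10=7, 8−3=5, 13−8=5, 23−11=12, 11−3=8.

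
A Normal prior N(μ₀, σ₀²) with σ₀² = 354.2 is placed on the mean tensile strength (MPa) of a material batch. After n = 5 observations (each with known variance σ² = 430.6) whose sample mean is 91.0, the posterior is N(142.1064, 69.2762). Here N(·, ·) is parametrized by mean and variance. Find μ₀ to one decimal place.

μ₀ = 352.3

The posterior mean is a precision-weighted average: μ_n = (τ₀μ₀ + τ_data·x̄)/(τ₀+τ_data), with τ₀=1/σ₀² and τ_data=n/σ².
Here τ₀ = 1/354.2 = 0.002823 and τ_data = 5/430.6 = 0.011612, so τ_n = 0.014435.
Rearranging for μ₀: μ₀ = (μ_n·τ_n − τ_data·x̄)/τ₀ = (142.1064·0.014435 − 0.011612·91.0) / 0.002823 = 0.994614/0.002823 ≈ 352.3.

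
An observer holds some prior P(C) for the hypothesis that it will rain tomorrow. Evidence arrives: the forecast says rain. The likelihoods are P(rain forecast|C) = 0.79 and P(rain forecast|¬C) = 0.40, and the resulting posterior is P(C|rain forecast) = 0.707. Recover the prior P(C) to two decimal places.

P(C) = 0.55

In odds form, posterior odds = prior odds × likelihood ratio, so prior odds = posterior odds ÷ LR.
Posterior odds = 0.707/(1−0.707) = 2.4130. LR = 0.79/0.40 = 1.9750.
Prior odds = 2.4130/1.9750 = 1.2218, so P(C) = 1.2218/(1+1.2218) ≈ 0.55.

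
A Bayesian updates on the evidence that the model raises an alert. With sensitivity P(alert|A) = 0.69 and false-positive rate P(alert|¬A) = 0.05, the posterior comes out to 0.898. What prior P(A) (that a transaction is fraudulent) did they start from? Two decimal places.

P(A) = 0.39

Bayes' rule in odds form gives O(A|E) = O(A)·[P(E|A)/P(E|¬A)], hence O(A) = O(A|E)/LR.
Posterior odds = 0.898/(1−0.898) = 8.8039. LR = 0.69/0.05 = 13.8000.
Prior odds = 8.8039/13.8000 = 0.6380, so P(A) = 0.6380/(1+0.6380) ≈ 0.39.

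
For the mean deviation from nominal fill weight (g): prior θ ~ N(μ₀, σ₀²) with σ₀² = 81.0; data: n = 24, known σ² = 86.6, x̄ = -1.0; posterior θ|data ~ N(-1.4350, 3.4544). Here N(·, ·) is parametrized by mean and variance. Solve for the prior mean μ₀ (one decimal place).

With known observation variance, the Normal–Normal posterior has precision τ_n = τ₀ + n/σ² and mean μ_n = (τ₀μ₀ + (n/σ²)x̄)/τ_n.
Here τ₀ = 1/81.0 = 0.012346 and τ_data = 24/86.6 = 0.277136, so τ_n = 0.289482.
Rearranging for μ₀: μ₀ = (μ_n·τ_n − τ_data·x̄)/τ₀ = (-1.4350·0.289482 − 0.277136·-1.0) / 0.012346 = -0.138271/0.012346 ≈ -11.2.

μ₀ = -11.2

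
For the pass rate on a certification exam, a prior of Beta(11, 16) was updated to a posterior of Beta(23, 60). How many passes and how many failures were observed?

12 passes and 44 failures

Beta is conjugate to the binomial likelihood: posterior = Beta(a+s, b+f).
Match parameters: s=23−11=12, f=60−16=44.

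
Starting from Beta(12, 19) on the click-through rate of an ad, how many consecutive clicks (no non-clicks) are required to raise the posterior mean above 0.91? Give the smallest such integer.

After k clicks and 0 non-clicks the posterior is Beta(12+k, 19), with mean (12+k)/(12+19+k).
Set (12+k)/(31+k) > 0.91 and solve: k > (0.91·31 − 12)/(1 − 0.91) = 180.111.
The smallest integer exceeding 180.111 is 181, and checking k=181: (193)/(212) = 0.9104 > 0.91.

k = 181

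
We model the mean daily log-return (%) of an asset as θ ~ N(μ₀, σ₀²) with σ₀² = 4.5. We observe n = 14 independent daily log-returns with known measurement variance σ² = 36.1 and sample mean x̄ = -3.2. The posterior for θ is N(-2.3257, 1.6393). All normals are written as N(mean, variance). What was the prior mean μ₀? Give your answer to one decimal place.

μ₀ = -0.8

The posterior mean is a precision-weighted average: μ_n = (τ₀μ₀ + τ_data·x̄)/(τ₀+τ_data), with τ₀=1/σ₀² and τ_data=n/σ².
Here τ₀ = 1/4.5 = 0.222222 and τ_data = 14/36.1 = 0.387812, so τ_n = 0.610034.
Rearranging for μ₀: μ₀ = (μ_n·τ_n − τ_data·x̄)/τ₀ = (-2.3257·0.610034 − 0.387812·-3.2) / 0.222222 = -0.177758/0.222222 ≈ -0.8.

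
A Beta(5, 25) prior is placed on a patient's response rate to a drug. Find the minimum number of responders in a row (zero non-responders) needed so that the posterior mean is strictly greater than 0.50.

After k responders and 0 non-responders the posterior is Beta(5+k, 25), with mean (5+k)/(5+25+k).
Set (5+k)/(30+k) > 0.50 and solve: k > (0.50·30 − 5)/(1 − 0.50) = 20.000.
The smallest integer exceeding 20.000 is 21.

k = 21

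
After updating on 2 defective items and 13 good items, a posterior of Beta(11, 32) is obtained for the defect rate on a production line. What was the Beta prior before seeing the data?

Beta is conjugate to the binomial likelihood: posterior = Beta(a+s, b+f).
So a = 11 − 2 = 9 and b = 32 − 13 = 19.

Beta(9, 19)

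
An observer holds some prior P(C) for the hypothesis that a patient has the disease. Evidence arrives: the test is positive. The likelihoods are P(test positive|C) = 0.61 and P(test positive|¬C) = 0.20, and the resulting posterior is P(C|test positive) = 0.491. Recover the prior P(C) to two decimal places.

In odds form, posterior odds = prior odds × likelihood ratio, so prior odds = posterior odds ÷ LR.
Posterior odds = 0.491/(1−0.491) = 0.9646. LR = 0.61/0.20 = 3.0500.
Prior odds = 0.9646/3.0500 = 0.3163, so P(C) = 0.3163/(1+0.3163) ≈ 0.24.

P(C) = 0.24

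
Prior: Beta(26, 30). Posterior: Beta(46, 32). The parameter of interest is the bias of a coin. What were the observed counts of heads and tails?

20 heads and 2 tails

Beta is conjugate to the binomial likelihood: posterior = Beta(α+s, β+f).
So s = 46 − 26 = 20 and f = 32 − 30 = 2.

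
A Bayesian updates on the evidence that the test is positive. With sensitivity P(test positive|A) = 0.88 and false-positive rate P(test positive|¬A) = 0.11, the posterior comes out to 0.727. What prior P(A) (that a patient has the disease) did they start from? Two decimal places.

Bayes' rule in odds form gives O(A|E) = O(A)·[P(E|A)/P(E|¬A)], hence O(A) = O(A|E)/LR.
Posterior odds = 0.727/(1−0.727) = 2.6630. LR = 0.88/0.11 = 8.0000.
Prior odds = 2.6630/8.0000 = 0.3329, so P(A) = 0.3329/(1+0.3329) ≈ 0.25.

P(A) = 0.25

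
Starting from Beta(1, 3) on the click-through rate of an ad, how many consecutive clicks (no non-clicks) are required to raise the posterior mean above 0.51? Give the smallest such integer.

After k clicks and 0 non-clicks the posterior is Beta(1+k, 3), with mean (1+k)/(1+3+k).
Set (1+k)/(4+k) > 0.51 and solve: k > (0.51·4 − 1)/(1 − 0.51) = 2.122.
The smallest integer exceeding 2.122 is 3.

k = 3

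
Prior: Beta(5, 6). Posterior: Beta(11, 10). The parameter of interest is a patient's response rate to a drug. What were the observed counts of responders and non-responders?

A Beta(a, b) prior with s successes and f failures in binomial data gives a Beta(a+s, b+f) posterior.
So s = 11 − 5 = 6 and f = 10 − 6 = 4.

6 responders and 4 non-responders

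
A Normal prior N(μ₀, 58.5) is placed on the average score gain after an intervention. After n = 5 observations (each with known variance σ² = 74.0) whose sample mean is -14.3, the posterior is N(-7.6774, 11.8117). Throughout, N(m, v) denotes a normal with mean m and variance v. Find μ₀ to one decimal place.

With known observation variance, the Normal–Normal posterior has precision τ_n = τ₀ + n/σ² and mean μ_n = (τ₀μ₀ + (n/σ²)x̄)/τ_n.
Here τ₀ = 1/58.5 = 0.017094 and τ_data = 5/74.0 = 0.067568, so τ_n = 0.084662.
Rearranging for μ₀: μ₀ = (μ_n·τ_n − τ_data·x̄)/τ₀ = (-7.6774·0.084662 − 0.067568·-14.3) / 0.017094 = 0.316238/0.017094 ≈ 18.5.

μ₀ = 18.5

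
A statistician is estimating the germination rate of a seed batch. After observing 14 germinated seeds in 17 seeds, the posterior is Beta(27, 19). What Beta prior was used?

Beta is conjugate to the binomial likelihood: posterior = Beta(α+s, β+f).
Subtract the data counts: 27−14=13, 19−3=16.

Beta(13, 16)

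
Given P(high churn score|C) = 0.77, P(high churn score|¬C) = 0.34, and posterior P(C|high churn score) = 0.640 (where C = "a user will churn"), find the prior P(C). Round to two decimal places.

In odds form, posterior odds = prior odds × likelihood ratio, so prior odds = posterior odds ÷ LR.
Posterior odds = 0.640/(1−0.640) = 1.7778. LR = 0.77/0.34 = 2.2647.
Prior odds = 1.7778/2.2647 = 0.7850, so P(C) = 0.7850/(1+0.7850) ≈ 0.44.

P(C) = 0.44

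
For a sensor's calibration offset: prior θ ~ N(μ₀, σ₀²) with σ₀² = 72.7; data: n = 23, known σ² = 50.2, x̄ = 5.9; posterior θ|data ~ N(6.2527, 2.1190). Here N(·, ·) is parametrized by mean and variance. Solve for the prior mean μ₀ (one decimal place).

μ₀ = 18.0

The posterior mean is a precision-weighted average: μ_n = (τ₀μ₀ + τ_data·x̄)/(τ₀+τ_data), with τ₀=1/σ₀² and τ_data=n/σ².
Here τ₀ = 1/72.7 = 0.013755 and τ_data = 23/50.2 = 0.458167, so τ_n = 0.471922.
Rearranging for μ₀: μ₀ = (μ_n·τ_n − τ_data·x̄)/τ₀ = (6.2527·0.471922 − 0.458167·5.9) / 0.013755 = 0.247601/0.013755 ≈ 18.0.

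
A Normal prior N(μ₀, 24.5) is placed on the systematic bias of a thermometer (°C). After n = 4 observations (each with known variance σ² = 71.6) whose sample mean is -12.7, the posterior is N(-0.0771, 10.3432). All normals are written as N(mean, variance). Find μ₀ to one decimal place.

The posterior mean is a precision-weighted average: μ_n = (τ₀μ₀ + τ_data·x̄)/(τ₀+τ_data), with τ₀=1/σ₀² and τ_data=n/σ².
Here τ₀ = 1/24.5 = 0.040816 and τ_data = 4/71.6 = 0.055866, so τ_n = 0.096682.
Rearranging for μ₀: μ₀ = (μ_n·τ_n − τ_data·x̄)/τ₀ = (-0.0771·0.096682 − 0.055866·-12.7) / 0.040816 = 0.702044/0.040816 ≈ 17.2.

μ₀ = 17.2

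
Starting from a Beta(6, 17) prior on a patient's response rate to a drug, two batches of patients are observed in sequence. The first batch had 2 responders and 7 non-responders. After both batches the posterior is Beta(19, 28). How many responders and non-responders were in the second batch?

11 responders and 4 non-responders

Sequential conjugate updates are equivalent to a single update on the pooled data, so total successes = posterior α − prior α and total failures = posterior β − prior β.
Total across both batches: 19−6=13 responders, 28−17=11 non-responders.
Subtract the first batch: 13−2=11 responders and 11−7=4 non-responders.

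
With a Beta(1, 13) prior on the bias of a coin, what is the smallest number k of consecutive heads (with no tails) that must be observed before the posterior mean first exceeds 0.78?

k = 46

After k heads and 0 tails the posterior is Beta(1+k, 13), with mean (1+k)/(1+13+k).
Set (1+k)/(14+k) > 0.78 and solve: k > (0.78·14 − 1)/(1 − 0.78) = 45.091.
The smallest integer exceeding 45.091 is 46.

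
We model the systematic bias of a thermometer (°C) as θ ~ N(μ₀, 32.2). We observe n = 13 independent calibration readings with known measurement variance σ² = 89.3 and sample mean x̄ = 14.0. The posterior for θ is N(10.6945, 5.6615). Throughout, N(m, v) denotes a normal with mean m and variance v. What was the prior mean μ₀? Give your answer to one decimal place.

μ₀ = -4.8

With known observation variance, the Normal–Normal posterior has precision τ_n = τ₀ + n/σ² and mean μ_n = (τ₀μ₀ + (n/σ²)x̄)/τ_n.
Here τ₀ = 1/32.2 = 0.031056 and τ_data = 13/89.3 = 0.145577, so τ_n = 0.176633.
Rearranging for μ₀: μ₀ = (μ_n·τ_n − τ_data·x̄)/τ₀ = (10.6945·0.176633 − 0.145577·14.0) / 0.031056 = -0.149076/0.031056 ≈ -4.8.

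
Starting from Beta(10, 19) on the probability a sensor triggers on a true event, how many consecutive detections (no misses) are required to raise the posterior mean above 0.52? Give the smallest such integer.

After k detections and 0 misses the posterior is Beta(10+k, 19), with mean (10+k)/(10+19+k).
Set (10+k)/(29+k) > 0.52 and solve: k > (0.52·29 − 10)/(1 − 0.52) = 10.583.
The smallest integer exceeding 10.583 is 11.

k = 11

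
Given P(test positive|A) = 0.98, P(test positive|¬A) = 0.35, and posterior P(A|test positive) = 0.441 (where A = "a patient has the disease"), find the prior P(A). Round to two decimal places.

P(A) = 0.22

In odds form, posterior odds = prior odds × likelihood ratio, so prior odds = posterior odds ÷ LR.
Posterior odds = 0.441/(1−0.441) = 0.7889. LR = 0.98/0.35 = 2.8000.
Prior odds = 0.7889/2.8000 = 0.2818, so P(A) = 0.2818/(1+0.2818) ≈ 0.22.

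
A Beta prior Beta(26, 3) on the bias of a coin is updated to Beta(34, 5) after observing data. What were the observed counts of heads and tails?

Under Beta–binomial conjugacy the posterior parameters are (α+s, β+f).
So s = 34 − 26 = 8 and f = 5 − 3 = 2.

8 heads and 2 tails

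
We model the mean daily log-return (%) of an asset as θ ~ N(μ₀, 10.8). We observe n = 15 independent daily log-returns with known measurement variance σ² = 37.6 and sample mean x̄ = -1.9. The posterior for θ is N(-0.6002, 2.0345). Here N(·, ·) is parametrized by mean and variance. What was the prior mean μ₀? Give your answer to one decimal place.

The posterior mean is a precision-weighted average: μ_n = (τ₀μ₀ + τ_data·x̄)/(τ₀+τ_data), with τ₀=1/σ₀² and τ_data=n/σ².
Here τ₀ = 1/10.8 = 0.092593 and τ_data = 15/37.6 = 0.398936, so τ_n = 0.491529.
Rearranging for μ₀: μ₀ = (μ_n·τ_n − τ_data·x̄)/τ₀ = (-0.6002·0.491529 − 0.398936·-1.9) / 0.092593 = 0.462963/0.092593 ≈ 5.0.

μ₀ = 5.0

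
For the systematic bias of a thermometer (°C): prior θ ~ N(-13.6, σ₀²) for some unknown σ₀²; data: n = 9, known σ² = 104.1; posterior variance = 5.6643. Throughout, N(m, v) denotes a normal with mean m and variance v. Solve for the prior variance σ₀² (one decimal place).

Posterior precision equals prior precision plus data precision: 1/σ_n² = 1/σ₀² + n/σ².
So 1/σ₀² = 1/5.6643 − 9/104.1 = 0.176544 − 0.086455 = 0.090089.
Hence σ₀² = 1/0.090089 ≈ 11.1.

σ₀² = 11.1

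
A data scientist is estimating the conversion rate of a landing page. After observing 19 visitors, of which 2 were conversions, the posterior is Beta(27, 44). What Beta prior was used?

Beta(25, 27)

A Beta(a, b) prior with s successes and f failures in binomial data gives a Beta(a+s, b+f) posterior.
Subtract the data counts: 27−2=25, 44−17=27.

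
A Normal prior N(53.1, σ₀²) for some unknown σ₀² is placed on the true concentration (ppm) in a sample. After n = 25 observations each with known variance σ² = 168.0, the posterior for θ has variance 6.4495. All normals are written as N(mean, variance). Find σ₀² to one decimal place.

σ₀² = 160.2

Posterior precision equals prior precision plus data precision: 1/σ_n² = 1/σ₀² + n/σ².
So 1/σ₀² = 1/6.4495 − 25/168.0 = 0.155051 − 0.148810 = 0.006241.
Hence σ₀² = 1/0.006241 ≈ 160.2.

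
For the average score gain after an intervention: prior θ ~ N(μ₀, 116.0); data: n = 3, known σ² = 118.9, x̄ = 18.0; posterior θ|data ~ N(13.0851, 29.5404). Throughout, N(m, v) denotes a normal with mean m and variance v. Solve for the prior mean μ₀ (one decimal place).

The posterior mean is a precision-weighted average: μ_n = (τ₀μ₀ + τ_data·x̄)/(τ₀+τ_data), with τ₀=1/σ₀² and τ_data=n/σ².
Here τ₀ = 1/116.0 = 0.008621 and τ_data = 3/118.9 = 0.025231, so τ_n = 0.033852.
Rearranging for μ₀: μ₀ = (μ_n·τ_n − τ_data·x̄)/τ₀ = (13.0851·0.033852 − 0.025231·18.0) / 0.008621 = -0.011201/0.008621 ≈ -1.3.

μ₀ = -1.3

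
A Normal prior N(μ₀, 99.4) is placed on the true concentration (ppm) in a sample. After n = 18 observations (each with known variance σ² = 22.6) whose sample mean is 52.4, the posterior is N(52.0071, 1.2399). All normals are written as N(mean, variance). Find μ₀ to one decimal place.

With known observation variance, the Normal–Normal posterior has precision τ_n = τ₀ + n/σ² and mean μ_n = (τ₀μ₀ + (n/σ²)x̄)/τ_n.
Here τ₀ = 1/99.4 = 0.010060 and τ_data = 18/22.6 = 0.796460, so τ_n = 0.806520.
Rearranging for μ₀: μ₀ = (μ_n·τ_n − τ_data·x̄)/τ₀ = (52.0071·0.806520 − 0.796460·52.4) / 0.010060 = 0.210262/0.010060 ≈ 20.9.

μ₀ = 20.9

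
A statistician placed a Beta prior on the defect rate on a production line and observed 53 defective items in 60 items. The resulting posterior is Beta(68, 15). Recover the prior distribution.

Under Beta–binomial conjugacy the posterior parameters are (a+s, b+f).
Subtract the data counts: 68−53=15, 15−7=8.

Beta(15, 8)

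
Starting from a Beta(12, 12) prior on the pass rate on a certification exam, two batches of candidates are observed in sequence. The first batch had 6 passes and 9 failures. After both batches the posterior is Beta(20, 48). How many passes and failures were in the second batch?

2 passes and 27 failures

Because Beta–binomial updating is additive in the counts, the combined data contributed (α_post−α_prior, β_post−β_prior) successes and failures.
Total across both batches: 20−12=8 passes, 48−12=36 failures.
Subtract the first batch: 8−6=2 passes and 36−9=27 failures.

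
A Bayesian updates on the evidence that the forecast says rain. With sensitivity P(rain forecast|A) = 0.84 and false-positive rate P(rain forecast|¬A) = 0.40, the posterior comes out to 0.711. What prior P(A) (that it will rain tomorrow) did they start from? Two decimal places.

P(A) = 0.54

Bayes' rule in odds form gives O(A|E) = O(A)·[P(E|A)/P(E|¬A)], hence O(A) = O(A|E)/LR.
Posterior odds = 0.711/(1−0.711) = 2.4602. LR = 0.84/0.40 = 2.1000.
Prior odds = 2.4602/2.1000 = 1.1715, so P(A) = 1.1715/(1+1.1715) ≈ 0.54.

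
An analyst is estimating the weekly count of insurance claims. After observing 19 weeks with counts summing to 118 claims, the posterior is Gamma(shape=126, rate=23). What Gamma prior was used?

A Gamma(α, β) prior (rate parametrization) on a Poisson rate with n observations summing to S gives posterior Gamma(α+S, β+n).
So α = 126 − 118 = 8 and β = 23 − 19 = 4.

Gamma(shape=8, rate=4)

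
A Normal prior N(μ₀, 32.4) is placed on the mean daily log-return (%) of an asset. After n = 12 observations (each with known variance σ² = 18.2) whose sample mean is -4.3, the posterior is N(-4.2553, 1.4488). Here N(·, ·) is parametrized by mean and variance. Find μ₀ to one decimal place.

The posterior mean is a precision-weighted average: μ_n = (τ₀μ₀ + τ_data·x̄)/(τ₀+τ_data), with τ₀=1/σ₀² and τ_data=n/σ².
Here τ₀ = 1/32.4 = 0.030864 and τ_data = 12/18.2 = 0.659341, so τ_n = 0.690205.
Rearranging for μ₀: μ₀ = (μ_n·τ_n − τ_data·x̄)/τ₀ = (-4.2553·0.690205 − 0.659341·-4.3) / 0.030864 = -0.101863/0.030864 ≈ -3.3.

μ₀ = -3.3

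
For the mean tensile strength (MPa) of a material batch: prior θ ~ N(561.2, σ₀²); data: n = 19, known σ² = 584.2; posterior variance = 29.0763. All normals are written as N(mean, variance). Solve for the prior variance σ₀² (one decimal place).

σ₀² = 535.0

Posterior precision equals prior precision plus data precision: 1/σ_n² = 1/σ₀² + n/σ².
So 1/σ₀² = 1/29.0763 − 19/584.2 = 0.034392 − 0.032523 = 0.001869.
Hence σ₀² = 1/0.001869 ≈ 535.0.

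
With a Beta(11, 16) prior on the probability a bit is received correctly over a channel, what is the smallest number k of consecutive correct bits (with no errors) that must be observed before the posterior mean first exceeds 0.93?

After k correct bits and 0 errors the posterior is Beta(11+k, 16), with mean (11+k)/(11+16+k).
Set (11+k)/(27+k) > 0.93 and solve: k > (0.93·27 − 11)/(1 − 0.93) = 201.571.
The smallest integer exceeding 201.571 is 202, and checking k=202: (213)/(229) = 0.9301 > 0.93.

k = 202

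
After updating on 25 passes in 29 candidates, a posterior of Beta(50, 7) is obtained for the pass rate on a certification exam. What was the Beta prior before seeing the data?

A Beta(α, β) prior with s successes and f failures in binomial data gives a Beta(α+s, β+f) posterior.
Subtract the data counts: 50−25=25, 7−4=3.

Beta(25, 3)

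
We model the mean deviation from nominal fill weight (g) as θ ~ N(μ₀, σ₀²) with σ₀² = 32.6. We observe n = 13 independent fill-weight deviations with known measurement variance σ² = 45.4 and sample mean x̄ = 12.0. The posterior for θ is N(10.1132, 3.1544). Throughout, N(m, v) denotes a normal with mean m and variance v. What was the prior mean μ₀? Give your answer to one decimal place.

μ₀ = -7.5

The posterior mean is a precision-weighted average: μ_n = (τ₀μ₀ + τ_data·x̄)/(τ₀+τ_data), with τ₀=1/σ₀² and τ_data=n/σ².
Here τ₀ = 1/32.6 = 0.030675 and τ_data = 13/45.4 = 0.286344, so τ_n = 0.317019.
Rearranging for μ₀: μ₀ = (μ_n·τ_n − τ_data·x̄)/τ₀ = (10.1132·0.317019 − 0.286344·12.0) / 0.030675 = -0.230051/0.030675 ≈ -7.5.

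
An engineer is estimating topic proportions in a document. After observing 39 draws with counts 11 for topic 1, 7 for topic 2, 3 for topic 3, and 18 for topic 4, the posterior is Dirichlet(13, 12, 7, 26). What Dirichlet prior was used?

For a Dirichlet(α) prior with multinomial counts c, the posterior is Dirichlet(α + c) componentwise.
Subtract each count from the matching posterior parameter: 13−11=2, 12−7=5, 7−3=4, 26−18=8.

Dirichlet(2, 5, 4, 8)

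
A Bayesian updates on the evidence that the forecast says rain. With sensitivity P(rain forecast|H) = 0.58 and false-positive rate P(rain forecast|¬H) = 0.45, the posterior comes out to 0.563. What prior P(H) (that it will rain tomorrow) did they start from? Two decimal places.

In odds form, posterior odds = prior odds × likelihood ratio, so prior odds = posterior odds ÷ LR.
Posterior odds = 0.563/(1−0.563) = 1.2883. LR = 0.58/0.45 = 1.2889.
Prior odds = 1.2883/1.2889 = 0.9995, so P(H) = 0.9995/(1+0.9995) ≈ 0.50.

P(H) = 0.50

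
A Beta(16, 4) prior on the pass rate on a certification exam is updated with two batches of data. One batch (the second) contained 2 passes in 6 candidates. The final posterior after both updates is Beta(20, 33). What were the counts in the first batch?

Sequential conjugate updates are equivalent to a single update on the pooled data, so total successes = posterior α − prior α and total failures = posterior β − prior β.
Total across both batches: 20−16=4 passes, 33−4=29 failures.
Subtract the second batch: 4−2=2 passes and 29−4=25 failures.

2 passes and 25 failures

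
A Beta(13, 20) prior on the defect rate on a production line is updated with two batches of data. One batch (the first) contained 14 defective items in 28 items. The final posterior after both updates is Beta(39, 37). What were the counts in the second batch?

12 defective items and 3 good items

Because Beta–binomial updating is additive in the counts, the combined data contributed (α_post−α_prior, β_post−β_prior) successes and failures.
Total across both batches: 39−13=26 defective items, 37−20=17 good items.
Subtract the first batch: 26−14=12 defective items and 17−14=3 good items.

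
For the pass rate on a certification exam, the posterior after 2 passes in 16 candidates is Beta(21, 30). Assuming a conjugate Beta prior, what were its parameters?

Beta is conjugate to the binomial likelihood: posterior = Beta(α+s, β+f).
So α = 21 − 2 = 19 and β = 30 − 14 = 16.

Beta(19, 16)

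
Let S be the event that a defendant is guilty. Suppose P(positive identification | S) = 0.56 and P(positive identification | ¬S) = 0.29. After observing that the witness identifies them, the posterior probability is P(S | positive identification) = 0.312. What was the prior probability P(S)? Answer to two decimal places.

In odds form, posterior odds = prior odds × likelihood ratio, so prior odds = posterior odds ÷ LR.
Posterior odds = 0.312/(1−0.312) = 0.4535. LR = 0.56/0.29 = 1.9310.
Prior odds = 0.4535/1.9310 = 0.2349, so P(S) = 0.2349/(1+0.2349) ≈ 0.19.

P(S) = 0.19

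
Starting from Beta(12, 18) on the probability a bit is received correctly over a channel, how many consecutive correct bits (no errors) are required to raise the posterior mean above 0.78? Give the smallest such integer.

k = 52

After k correct bits and 0 errors the posterior is Beta(12+k, 18), with mean (12+k)/(12+18+k).
Set (12+k)/(30+k) > 0.78 and solve: k > (0.78·30 − 12)/(1 − 0.78) = 51.818.
The smallest integer exceeding 51.818 is 52.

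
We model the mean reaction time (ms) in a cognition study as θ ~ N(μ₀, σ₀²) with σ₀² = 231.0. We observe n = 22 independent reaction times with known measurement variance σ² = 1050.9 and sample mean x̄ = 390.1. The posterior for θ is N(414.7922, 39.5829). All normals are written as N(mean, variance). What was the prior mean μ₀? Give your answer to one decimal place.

μ₀ = 534.2

The posterior mean is a precision-weighted average: μ_n = (τ₀μ₀ + τ_data·x̄)/(τ₀+τ_data), with τ₀=1/σ₀² and τ_data=n/σ².
Here τ₀ = 1/231.0 = 0.004329 and τ_data = 22/1050.9 = 0.020934, so τ_n = 0.025263.
Rearranging for μ₀: μ₀ = (μ_n·τ_n − τ_data·x̄)/τ₀ = (414.7922·0.025263 − 0.020934·390.1) / 0.004329 = 2.312542/0.004329 ≈ 534.2.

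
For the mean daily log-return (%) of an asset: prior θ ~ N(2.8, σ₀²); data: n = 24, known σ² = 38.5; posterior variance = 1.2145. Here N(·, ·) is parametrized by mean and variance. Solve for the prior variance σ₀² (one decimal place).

Posterior precision equals prior precision plus data precision: 1/σ_n² = 1/σ₀² + n/σ².
So 1/σ₀² = 1/1.2145 − 24/38.5 = 0.823384 − 0.623377 = 0.200007.
Hence σ₀² = 1/0.200007 ≈ 5.0.

σ₀² = 5.0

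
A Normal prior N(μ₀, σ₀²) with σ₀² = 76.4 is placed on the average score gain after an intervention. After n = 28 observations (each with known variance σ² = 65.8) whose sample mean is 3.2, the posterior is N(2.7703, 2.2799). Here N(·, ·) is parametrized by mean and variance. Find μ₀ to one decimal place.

The posterior mean is a precision-weighted average: μ_n = (τ₀μ₀ + τ_data·x̄)/(τ₀+τ_data), with τ₀=1/σ₀² and τ_data=n/σ².
Here τ₀ = 1/76.4 = 0.013089 and τ_data = 28/65.8 = 0.425532, so τ_n = 0.438621.
Rearranging for μ₀: μ₀ = (μ_n·τ_n − τ_data·x̄)/τ₀ = (2.7703·0.438621 − 0.425532·3.2) / 0.013089 = -0.146591/0.013089 ≈ -11.2.

μ₀ = -11.2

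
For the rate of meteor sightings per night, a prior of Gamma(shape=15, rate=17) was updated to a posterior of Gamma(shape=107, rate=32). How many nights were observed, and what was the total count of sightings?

Gamma–Poisson conjugacy: posterior shape = α + Σxᵢ, posterior rate = β + n.
Matching: Σxᵢ = 107 − 15 = 92 and n = 32 − 17 = 15.

n = 15 nights with total 92 sightings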